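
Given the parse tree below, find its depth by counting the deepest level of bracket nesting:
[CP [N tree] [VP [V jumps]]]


Count bracket nesting levels:
'[' at pos 0: depth = 1
'[' at pos 4: depth = 2
'[' at pos 13: depth = 2
'[' at pos 17: depth = 3
Maximum depth reached: 3

3


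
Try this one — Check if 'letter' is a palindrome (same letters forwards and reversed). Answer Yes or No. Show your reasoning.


Forward: 'letter'
Reversed: 'rettel'
They differ.

No


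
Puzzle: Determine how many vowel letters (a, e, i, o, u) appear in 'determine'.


Vowels in 'determine': e, e, i, e = 4 vowels.

4


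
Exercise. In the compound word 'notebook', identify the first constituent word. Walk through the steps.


Split 'notebook' into 'note' + 'book'. The first part is 'note'.

note


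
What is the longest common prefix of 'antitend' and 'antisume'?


Compare from the start: 4 characters match: 'anti'. Mismatch at position 5: 't' vs 's'.

anti


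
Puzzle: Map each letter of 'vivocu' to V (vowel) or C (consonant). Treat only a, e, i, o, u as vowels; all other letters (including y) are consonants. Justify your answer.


Letter mapping: v = C, i = V, v = C, o = V, c = C, u = V.

CVCVCV


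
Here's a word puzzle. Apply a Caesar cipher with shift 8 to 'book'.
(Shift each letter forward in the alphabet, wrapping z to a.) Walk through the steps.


Shift each letter by 8: b -> j, o -> w, o -> w, k -> s. Result: 'jwws'.

jwws


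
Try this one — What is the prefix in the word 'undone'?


The word 'undone' = 'un' (prefix) + 'done' (root). The prefix is 'un'.

un


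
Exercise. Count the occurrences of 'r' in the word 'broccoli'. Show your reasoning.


Letter 'r' in 'broccoli': found at position(s) 2 = 1 occurrence(s).

1


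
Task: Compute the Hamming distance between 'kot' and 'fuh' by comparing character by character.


Alignment:
Position 1: 'k' vs 'f' = DIFFER
Position 2: 'o' vs 'u' = DIFFER
Position 3: 't' vs 'h' = DIFFER
Total differences: 3

3


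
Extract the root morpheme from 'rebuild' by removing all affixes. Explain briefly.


Remove prefix 're' from 'rebuild' to get root 'build'.

build


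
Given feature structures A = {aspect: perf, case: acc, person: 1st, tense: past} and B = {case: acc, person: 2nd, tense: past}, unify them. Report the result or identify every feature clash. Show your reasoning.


Compare features:
aspect: A=perf vs B=_ -> unified: perf
case: A=acc vs B=acc -> unified: acc
person: A=1st vs B=2nd -> CLASH
tense: A=past vs B=past -> unified: past
Clash detected on feature 'person' (1st vs 2nd); unification fails.

CLASH on 'person' (1st vs 2nd)


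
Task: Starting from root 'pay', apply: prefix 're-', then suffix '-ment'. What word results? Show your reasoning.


Step 1: Add prefix 're-' to 'pay' = 'repay'
Step 2: Add suffix '-ment' to 'repay' = 'repayment'

repayment


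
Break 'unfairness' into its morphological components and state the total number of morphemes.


Step 1: Identify prefix: 'un' (meaning: not/reverse)
Step 2: Identify root: 'fair'
Step 3: Identify suffix(es): 'ness'
Decomposition: un- (prefix: not/reverse) + fair (root) + -ness (suffix: state of)
Total morphemes: 3

3 morphemes (un- (prefix: not/reverse) + fair (root) + -ness (suffix: state of))


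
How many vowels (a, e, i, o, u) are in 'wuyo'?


Vowels in 'wuyo': u, o = 2 vowels.

2


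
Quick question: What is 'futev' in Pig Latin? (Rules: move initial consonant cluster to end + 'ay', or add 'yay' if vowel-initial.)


'futev': move consonant cluster 'f' to end and add 'ay': 'utevfay'.

utevfay


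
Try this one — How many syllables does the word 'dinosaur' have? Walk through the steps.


Break 'dinosaur' into syllables: di-no-saur -> di | no | saur = 3 syllables

3 syllables


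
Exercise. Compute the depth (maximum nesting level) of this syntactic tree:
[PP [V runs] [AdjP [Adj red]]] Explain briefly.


Count bracket nesting levels:
'[' at pos 0: depth = 1
'[' at pos 4: depth = 2
'[' at pos 13: depth = 2
'[' at pos 19: depth = 3
Maximum depth reached: 3

3


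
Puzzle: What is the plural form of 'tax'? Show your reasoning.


Apply rule: Add -es (sibilant/fricative ending). 'tax' becomes 'taxes'.

taxes


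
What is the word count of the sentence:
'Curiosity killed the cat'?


Split into words: Curiosity | killed | the | cat = 4 words.

4


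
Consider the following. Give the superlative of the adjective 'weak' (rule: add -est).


Apply superlative formation (add -est): 'weak' -> 'weakest'.

weakest


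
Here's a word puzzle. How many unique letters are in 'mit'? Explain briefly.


Unique letters in 'mit': {i, m, t} = 3 distinct letters.

3


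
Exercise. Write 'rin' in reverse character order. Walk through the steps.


Reverse 'rin' character by character: 'nir'.

nir


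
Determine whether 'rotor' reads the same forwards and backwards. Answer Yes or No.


Forward: 'rotor'
Reversed: 'rotor'
They are identical.

Yes


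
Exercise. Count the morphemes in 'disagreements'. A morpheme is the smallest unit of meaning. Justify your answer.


Decomposition: dis- (prefix) + agree (root) + -ment (suffix) + -s (plural) = 4 morpheme(s)

4 morphemes


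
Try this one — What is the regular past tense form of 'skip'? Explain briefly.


Apply rule: Double final consonant and add -ed. 'skip' becomes 'skipped'.

skipped


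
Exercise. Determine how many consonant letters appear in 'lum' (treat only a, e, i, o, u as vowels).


Consonants in 'lum': l, m = 2 consonants.

2


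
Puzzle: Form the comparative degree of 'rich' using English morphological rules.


Apply comparative formation (add -er): 'rich' -> 'richer'.

richer


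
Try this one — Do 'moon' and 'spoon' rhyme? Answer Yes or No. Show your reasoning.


Rime (stressed vowel + following sounds) of 'moon': -oon = /uːn/
Rime of 'spoon': -oon = /uːn/
/uːn/ and /uːn/ are the same ending sound, so the words rhyme.

Yes


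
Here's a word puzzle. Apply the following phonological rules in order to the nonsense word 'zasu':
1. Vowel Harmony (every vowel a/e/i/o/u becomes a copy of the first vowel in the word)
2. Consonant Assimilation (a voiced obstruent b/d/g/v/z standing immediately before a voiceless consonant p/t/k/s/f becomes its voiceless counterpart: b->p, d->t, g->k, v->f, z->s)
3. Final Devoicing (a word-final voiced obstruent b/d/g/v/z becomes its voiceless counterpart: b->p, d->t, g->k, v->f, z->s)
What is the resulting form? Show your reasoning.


Starting form: 'zasu'
Rule 1: Vowel Harmony: all vowels become 'a' (matching first vowel). 'zasu' -> 'zasa'
Rule 2: Consonant Assimilation: no voiced obstruent (b/d/g/v/z) stands immediately before a voiceless consonant (p/t/k/s/f). No change.
Rule 3: Final Devoicing: the word ends in the vowel 'a', not a consonant. No change.
Final form: 'zasa'

zasa


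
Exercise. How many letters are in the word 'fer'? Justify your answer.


Spell out 'fer' and number each letter: f(1), e(2), r(3). Total: 3 letters.

3


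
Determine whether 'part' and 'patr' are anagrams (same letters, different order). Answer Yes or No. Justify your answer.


Sorted letters of 'part': 'aprt'
Sorted letters of 'patr': 'aprt'
They match.

Yes


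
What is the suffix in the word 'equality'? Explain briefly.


The word 'equality' = 'equal' (root) + '-ity' (suffix). The suffix is '-ity'.

ity


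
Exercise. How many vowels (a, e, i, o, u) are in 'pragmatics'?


Vowels in 'pragmatics': a, a, i = 3 vowels.

3


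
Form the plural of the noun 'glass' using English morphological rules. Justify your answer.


Apply rule: Add -es (sibilant/fricative ending). 'glass' becomes 'glasses'.

glasses


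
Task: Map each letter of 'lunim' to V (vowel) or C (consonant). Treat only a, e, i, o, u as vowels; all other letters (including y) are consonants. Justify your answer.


Letter mapping: l = C, u = V, n = C, i = V, m = C.

CVCVC


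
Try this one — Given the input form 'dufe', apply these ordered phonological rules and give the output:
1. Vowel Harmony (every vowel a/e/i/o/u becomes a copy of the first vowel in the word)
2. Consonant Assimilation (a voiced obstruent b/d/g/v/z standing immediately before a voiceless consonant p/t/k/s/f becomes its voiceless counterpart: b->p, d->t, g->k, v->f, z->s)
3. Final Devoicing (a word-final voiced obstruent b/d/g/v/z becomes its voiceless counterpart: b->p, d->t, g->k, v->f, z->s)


Starting form: 'dufe'
Rule 1: Vowel Harmony: all vowels become 'u' (matching first vowel). 'dufe' -> 'dufu'
Rule 2: Consonant Assimilation: no voiced obstruent (b/d/g/v/z) stands immediately before a voiceless consonant (p/t/k/s/f). No change.
Rule 3: Final Devoicing: the word ends in the vowel 'u', not a consonant. No change.
Final form: 'dufu'

dufu


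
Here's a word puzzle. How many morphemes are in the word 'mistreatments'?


Decomposition: mis- (prefix) + treat (root) + -ment (suffix) + -s (plural) = 4 morpheme(s)

4 morphemes


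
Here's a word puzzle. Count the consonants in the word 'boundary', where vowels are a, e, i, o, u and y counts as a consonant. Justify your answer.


Consonants in 'boundary': b, n, d, r, y = 5 consonants.

5


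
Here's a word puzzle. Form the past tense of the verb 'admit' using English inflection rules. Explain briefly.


Apply rule: Double final consonant and add -ed. 'admit' becomes 'admitted'.

admitted


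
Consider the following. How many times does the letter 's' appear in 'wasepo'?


Letter 's' in 'wasepo': found at position(s) 3 = 1 occurrence(s).

1


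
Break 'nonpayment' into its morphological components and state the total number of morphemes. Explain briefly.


Step 1: Identify prefix: 'non' (meaning: not)
Step 2: Identify root: 'pay'
Step 3: Identify suffix(es): 'ment'
Decomposition: non- (prefix: not) + pay (root) + -ment (suffix: action/result)
Total morphemes: 3

3 morphemes (non- (prefix: not) + pay (root) + -ment (suffix: action/result))


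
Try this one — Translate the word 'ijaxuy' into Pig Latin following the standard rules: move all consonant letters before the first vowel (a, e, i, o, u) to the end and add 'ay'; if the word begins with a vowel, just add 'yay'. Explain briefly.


'ijaxuy' starts with a vowel, so add 'yay': 'ijaxuyyay'.

ijaxuyyay


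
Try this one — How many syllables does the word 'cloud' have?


Break 'cloud' into syllables: cloud -> cloud = 1 syllable

1 syllable


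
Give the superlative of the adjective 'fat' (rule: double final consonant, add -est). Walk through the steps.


Apply superlative formation (double final consonant, add -est): 'fat' -> 'fattest'.

fattest


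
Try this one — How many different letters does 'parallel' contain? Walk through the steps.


Unique letters in 'parallel': {a, e, l, p, r} = 5 distinct letters.

5


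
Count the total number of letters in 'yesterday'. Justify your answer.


Spell out 'yesterday' and number each letter: y(1), e(2), s(3), t(4), e(5), r(6), d(7), a(8), y(9). Total: 9 letters.

9


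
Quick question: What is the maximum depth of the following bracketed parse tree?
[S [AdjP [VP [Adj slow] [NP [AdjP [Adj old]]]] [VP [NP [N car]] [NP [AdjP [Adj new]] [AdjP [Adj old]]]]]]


Count bracket nesting levels:
'[' at pos 0: depth = 1
'[' at pos 3: depth = 2
'[' at pos 9: depth = 3
'[' at pos 13: depth = 4
'[' at pos 24: depth = 4
'[' at pos 28: depth = 5
'[' at pos 34: depth = 6
'[' at pos 47: depth = 3
'[' at pos 51: depth = 4
'[' at pos 55: depth = 5
'[' at pos 64: depth = 4
'[' at pos 68: depth = 5
'[' at pos 74: depth = 6
'[' at pos 85: depth = 5
'[' at pos 91: depth = 6
Maximum depth reached: 6

6


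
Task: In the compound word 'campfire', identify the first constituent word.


Split 'campfire' into 'camp' + 'fire'. The first part is 'camp'.

camp


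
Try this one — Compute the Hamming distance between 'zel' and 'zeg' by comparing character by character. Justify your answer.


Alignment:
Position 1: 'z' vs 'z' = match
Position 2: 'e' vs 'e' = match
Position 3: 'l' vs 'g' = DIFFER
Total differences: 1

1


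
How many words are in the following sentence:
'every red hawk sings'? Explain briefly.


Split into words: every | red | hawk | sings = 4 words.

4


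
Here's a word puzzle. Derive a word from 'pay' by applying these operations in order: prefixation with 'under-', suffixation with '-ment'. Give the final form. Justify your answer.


Step 1: Add prefix 'under-' to 'pay' = 'underpay'
Step 2: Add suffix '-ment' to 'underpay' = 'underpayment'

underpayment


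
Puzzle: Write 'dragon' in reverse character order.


Reverse 'dragon' character by character: 'nogard'.

nogard


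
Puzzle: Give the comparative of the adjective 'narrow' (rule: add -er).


Apply comparative formation (add -er): 'narrow' -> 'narrower'.

narrower


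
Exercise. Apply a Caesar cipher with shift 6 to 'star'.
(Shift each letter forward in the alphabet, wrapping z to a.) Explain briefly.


Shift each letter by 6: s -> y, t -> z, a -> g, r -> x. Result: 'yzgx'.

yzgx


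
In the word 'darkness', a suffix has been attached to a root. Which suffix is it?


The word 'darkness' = 'dark' (root) + '-ness' (suffix). The suffix is '-ness'.

ness


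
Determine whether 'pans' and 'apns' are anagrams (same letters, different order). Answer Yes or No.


Sorted letters of 'pans': 'anps'
Sorted letters of 'apns': 'anps'
They match.

Yes


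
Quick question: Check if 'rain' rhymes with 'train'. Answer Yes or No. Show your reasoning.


Rime (stressed vowel + following sounds) of 'rain': -ain = /eɪn/
Rime of 'train': -ain = /eɪn/
/eɪn/ and /eɪn/ are the same ending sound, so the words rhyme.

Yes


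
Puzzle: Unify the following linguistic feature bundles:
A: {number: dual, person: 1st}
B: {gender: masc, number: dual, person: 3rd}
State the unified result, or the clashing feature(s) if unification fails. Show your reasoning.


Compare features:
gender: A=_ vs B=masc -> unified: masc
number: A=dual vs B=dual -> unified: dual
person: A=1st vs B=3rd -> CLASH
Clash detected on feature 'person' (1st vs 3rd); unification fails.

CLASH on 'person' (1st vs 3rd)


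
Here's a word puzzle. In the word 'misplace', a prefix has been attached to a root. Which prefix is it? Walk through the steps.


The word 'misplace' = 'mis' (prefix) + 'place' (root). The prefix is 'mis'.

mis


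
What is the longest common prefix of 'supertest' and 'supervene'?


Compare from the start: 5 characters match: 'super'. Mismatch at position 6: 't' vs 'v'.

super


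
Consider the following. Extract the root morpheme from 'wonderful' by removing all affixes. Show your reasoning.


Remove suffix '-ful' from 'wonderful' to get root 'wonder'.

wonder


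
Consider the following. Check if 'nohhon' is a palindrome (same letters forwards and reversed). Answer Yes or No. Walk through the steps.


Forward: 'nohhon'
Reversed: 'nohhon'
They are identical.

Yes


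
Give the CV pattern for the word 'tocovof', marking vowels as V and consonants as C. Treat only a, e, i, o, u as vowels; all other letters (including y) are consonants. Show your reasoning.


Letter mapping: t = C, o = V, c = C, o = V, v = C, o = V, f = C.

CVCVCVC


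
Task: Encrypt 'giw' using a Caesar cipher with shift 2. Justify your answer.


Shift each letter by 2: g -> i, i -> k, w -> y. Result: 'iky'.

iky


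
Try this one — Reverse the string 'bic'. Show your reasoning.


Reverse 'bic' character by character: 'cib'.

cib


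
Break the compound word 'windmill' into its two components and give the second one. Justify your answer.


Split 'windmill' into 'wind' + 'mill'. The second part is 'mill'.

mill


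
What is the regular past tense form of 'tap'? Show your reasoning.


Apply rule: Double final consonant and add -ed. 'tap' becomes 'tapped'.

tapped


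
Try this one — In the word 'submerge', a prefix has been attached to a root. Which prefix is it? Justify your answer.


The word 'submerge' = 'sub' (prefix) + 'merge' (root). The prefix is 'sub'.

sub


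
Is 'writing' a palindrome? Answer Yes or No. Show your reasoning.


Forward: 'writing'
Reversed: 'gnitirw'
They differ.

No


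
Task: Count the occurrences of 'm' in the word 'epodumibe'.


Letter 'm' in 'epodumibe': found at position(s) 6 = 1 occurrence(s).

1


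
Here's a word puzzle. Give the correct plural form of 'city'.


Apply rule: Change -y to -ies (consonant + y). 'city' becomes 'cities'.

cities


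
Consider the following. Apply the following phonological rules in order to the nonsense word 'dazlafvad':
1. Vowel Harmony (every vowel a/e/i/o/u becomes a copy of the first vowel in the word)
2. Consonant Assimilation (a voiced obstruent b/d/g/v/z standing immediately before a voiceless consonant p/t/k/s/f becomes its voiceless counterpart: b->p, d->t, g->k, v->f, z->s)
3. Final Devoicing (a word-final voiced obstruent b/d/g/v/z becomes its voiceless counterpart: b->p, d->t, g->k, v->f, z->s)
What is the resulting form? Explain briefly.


Starting form: 'dazlafvad'
Rule 1: Vowel Harmony: all vowels already match. No change.
Rule 2: Consonant Assimilation: no voiced obstruent (b/d/g/v/z) stands immediately before a voiceless consonant (p/t/k/s/f). No change.
Rule 3: Final Devoicing: word-final voiced obstruent 'd' becomes voiceless 't'. 'dazlafvad' -> 'dazlafvat'
Final form: 'dazlafvat'

dazlafvat


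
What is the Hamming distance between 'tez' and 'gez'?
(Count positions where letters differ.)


Alignment:
Position 1: 't' vs 'g' = DIFFER
Position 2: 'e' vs 'e' = match
Position 3: 'z' vs 'z' = match
Total differences: 1

1


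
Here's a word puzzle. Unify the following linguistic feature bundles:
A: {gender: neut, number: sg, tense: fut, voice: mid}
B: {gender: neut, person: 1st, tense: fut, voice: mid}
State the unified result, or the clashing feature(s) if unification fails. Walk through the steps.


Compare features:
gender: A=neut vs B=neut -> unified: neut
number: A=sg vs B=_ -> unified: sg
person: A=_ vs B=1st -> unified: 1st
tense: A=fut vs B=fut -> unified: fut
voice: A=mid vs B=mid -> unified: mid
No clashes found.

Unified: {gender: neut, number: sg, person: 1st, tense: fut, voice: mid}


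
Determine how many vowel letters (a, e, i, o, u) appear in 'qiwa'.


Vowels in 'qiwa': i, a = 2 vowels.

2


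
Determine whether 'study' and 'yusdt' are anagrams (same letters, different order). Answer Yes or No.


Sorted letters of 'study': 'dstuy'
Sorted letters of 'yusdt': 'dstuy'
They match.

Yes


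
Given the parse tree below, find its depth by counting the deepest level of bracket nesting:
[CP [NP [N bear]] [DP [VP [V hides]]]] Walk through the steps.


Count bracket nesting levels:
'[' at pos 0: depth = 1
'[' at pos 4: depth = 2
'[' at pos 8: depth = 3
'[' at pos 18: depth = 2
'[' at pos 22: depth = 3
'[' at pos 26: depth = 4
Maximum depth reached: 4

4


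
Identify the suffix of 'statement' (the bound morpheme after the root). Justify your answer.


The word 'statement' = 'state' (root) + '-ment' (suffix). The suffix is '-ment'.

ment


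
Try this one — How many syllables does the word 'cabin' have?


Break 'cabin' into syllables: cab-in -> cab | in = 2 syllables

2 syllables


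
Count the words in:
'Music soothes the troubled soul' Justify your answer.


Split into words: Music | soothes | the | troubled | soul = 5 words.

5


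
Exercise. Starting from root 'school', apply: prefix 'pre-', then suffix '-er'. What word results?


Step 1: Add prefix 'pre-' to 'school' = 'preschool'
Step 2: Add suffix '-er' to 'preschool' = 'preschooler'

preschooler


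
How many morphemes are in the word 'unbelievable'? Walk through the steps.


Decomposition: un- (prefix) + believe (root) + -able (suffix) = 3 morpheme(s)

3 morphemes


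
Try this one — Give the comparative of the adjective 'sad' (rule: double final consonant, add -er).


Apply comparative formation (double final consonant, add -er): 'sad' -> 'sadder'.

sadder


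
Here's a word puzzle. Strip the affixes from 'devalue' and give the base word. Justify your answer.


Remove prefix 'de' from 'devalue' to get root 'value'.

value


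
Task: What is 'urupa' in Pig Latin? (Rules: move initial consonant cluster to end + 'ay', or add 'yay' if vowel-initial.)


'urupa' starts with a vowel, so add 'yay': 'urupayay'.

urupayay


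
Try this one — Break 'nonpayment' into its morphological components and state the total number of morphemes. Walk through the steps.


Step 1: Identify prefix: 'non' (meaning: not)
Step 2: Identify root: 'pay'
Step 3: Identify suffix(es): 'ment'
Decomposition: non- (prefix: not) + pay (root) + -ment (suffix: action/result)
Total morphemes: 3

3 morphemes (non- (prefix: not) + pay (root) + -ment (suffix: action/result))


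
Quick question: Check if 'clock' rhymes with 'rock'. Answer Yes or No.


Rime (stressed vowel + following sounds) of 'clock': -ock = /ɒk/
Rime of 'rock': -ock = /ɒk/
/ɒk/ and /ɒk/ are the same ending sound, so the words rhyme.

Yes


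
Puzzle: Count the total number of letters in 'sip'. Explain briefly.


Spell out 'sip' and number each letter: s(1), i(2), p(3). Total: 3 letters.

3


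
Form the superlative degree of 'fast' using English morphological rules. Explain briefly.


Apply superlative formation (add -est): 'fast' -> 'fastest'.

fastest


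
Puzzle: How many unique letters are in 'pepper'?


Unique letters in 'pepper': {e, p, r} = 3 distinct letters.

3


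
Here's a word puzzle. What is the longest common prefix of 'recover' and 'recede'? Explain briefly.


Compare from the start: 3 characters match: 'rec'. Mismatch at position 4: 'o' vs 'e'.

rec


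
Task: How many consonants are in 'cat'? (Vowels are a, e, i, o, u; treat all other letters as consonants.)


Consonants in 'cat': c, t = 2 consonants.

2


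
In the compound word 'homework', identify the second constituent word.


Split 'homework' into 'home' + 'work'. The second part is 'work'.

work


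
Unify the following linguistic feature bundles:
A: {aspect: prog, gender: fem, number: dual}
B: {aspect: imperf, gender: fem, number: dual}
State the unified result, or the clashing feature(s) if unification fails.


Compare features:
aspect: A=prog vs B=imperf -> CLASH
gender: A=fem vs B=fem -> unified: fem
number: A=dual vs B=dual -> unified: dual
Clash detected on feature 'aspect' (prog vs imperf); unification fails.

CLASH on 'aspect' (prog vs imperf)


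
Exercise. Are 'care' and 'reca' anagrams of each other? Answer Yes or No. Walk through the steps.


Sorted letters of 'care': 'acer'
Sorted letters of 'reca': 'acer'
They match.

Yes


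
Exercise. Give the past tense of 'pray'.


Apply rule: Add -ed. 'pray' becomes 'prayed'.

prayed


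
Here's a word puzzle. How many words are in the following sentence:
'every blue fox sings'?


Split into words: every | blue | fox | sings = 4 words.

4


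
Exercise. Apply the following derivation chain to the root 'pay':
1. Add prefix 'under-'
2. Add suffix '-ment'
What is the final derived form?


Step 1: Add prefix 'under-' to 'pay' = 'underpay'
Step 2: Add suffix '-ment' to 'underpay' = 'underpayment'

underpayment


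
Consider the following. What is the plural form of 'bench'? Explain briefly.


Apply rule: Add -es (sibilant/fricative ending). 'bench' becomes 'benches'.

benches


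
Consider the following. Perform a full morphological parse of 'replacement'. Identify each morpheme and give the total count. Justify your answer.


Step 1: Identify prefix: 're' (meaning: again)
Step 2: Identify root: 'place'
Step 3: Identify suffix(es): 'ment'
Decomposition: re- (prefix: again) + place (root) + -ment (suffix: action/result)
Total morphemes: 3

3 morphemes (re- (prefix: again) + place (root) + -ment (suffix: action/result))


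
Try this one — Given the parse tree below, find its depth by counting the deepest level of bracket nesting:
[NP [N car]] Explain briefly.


Count bracket nesting levels:
'[' at pos 0: depth = 1
'[' at pos 4: depth = 2
Maximum depth reached: 2

2


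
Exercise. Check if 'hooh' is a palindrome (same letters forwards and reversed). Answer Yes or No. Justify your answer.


Forward: 'hooh'
Reversed: 'hooh'
They are identical.

Yes


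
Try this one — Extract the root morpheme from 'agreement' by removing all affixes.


Remove suffix '-ment' from 'agreement' to get root 'agree'.

agree


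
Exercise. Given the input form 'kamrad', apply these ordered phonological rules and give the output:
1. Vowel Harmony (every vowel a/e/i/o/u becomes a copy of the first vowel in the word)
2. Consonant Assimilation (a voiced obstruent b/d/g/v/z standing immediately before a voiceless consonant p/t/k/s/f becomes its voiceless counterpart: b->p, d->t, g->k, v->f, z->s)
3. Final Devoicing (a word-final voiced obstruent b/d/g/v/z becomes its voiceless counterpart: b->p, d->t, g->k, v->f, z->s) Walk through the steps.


Starting form: 'kamrad'
Rule 1: Vowel Harmony: all vowels already match. No change.
Rule 2: Consonant Assimilation: no voiced obstruent (b/d/g/v/z) stands immediately before a voiceless consonant (p/t/k/s/f). No change.
Rule 3: Final Devoicing: word-final voiced obstruent 'd' becomes voiceless 't'. 'kamrad' -> 'kamrat'
Final form: 'kamrat'

kamrat


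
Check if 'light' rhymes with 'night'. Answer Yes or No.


Rime (stressed vowel + following sounds) of 'light': -ight = /aɪt/
Rime of 'night': -ight = /aɪt/
/aɪt/ and /aɪt/ are the same ending sound, so the words rhyme.

Yes


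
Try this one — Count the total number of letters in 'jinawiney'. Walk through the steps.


Spell out 'jinawiney' and number each letter: j(1), i(2), n(3), a(4), w(5), i(6), n(7), e(8), y(9). Total: 9 letters.

9


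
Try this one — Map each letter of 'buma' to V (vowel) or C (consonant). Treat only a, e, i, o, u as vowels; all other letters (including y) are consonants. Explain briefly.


Letter mapping: b = C, u = V, m = C, a = V.

CVCV


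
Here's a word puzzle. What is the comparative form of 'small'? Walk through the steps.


Apply comparative formation (add -er): 'small' -> 'smaller'.

smaller


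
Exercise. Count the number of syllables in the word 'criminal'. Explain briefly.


Break 'criminal' into syllables: crim-i-nal -> crim | i | nal = 3 syllables

3 syllables


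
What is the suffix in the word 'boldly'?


The word 'boldly' = 'bold' (root) + '-ly' (suffix). The suffix is '-ly'.

ly


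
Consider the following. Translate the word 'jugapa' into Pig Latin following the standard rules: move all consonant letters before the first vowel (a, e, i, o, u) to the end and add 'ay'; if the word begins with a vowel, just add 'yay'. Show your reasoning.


'jugapa': move consonant cluster 'j' to end and add 'ay': 'ugapajay'.

ugapajay


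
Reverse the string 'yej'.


Reverse 'yej' character by character: 'jey'.

jey


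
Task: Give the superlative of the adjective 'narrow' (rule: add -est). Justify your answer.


Apply superlative formation (add -est): 'narrow' -> 'narrowest'.

narrowest


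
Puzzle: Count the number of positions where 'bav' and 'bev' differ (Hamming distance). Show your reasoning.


Alignment:
Position 1: 'b' vs 'b' = match
Position 2: 'a' vs 'e' = DIFFER
Position 3: 'v' vs 'v' = match
Total differences: 1

1


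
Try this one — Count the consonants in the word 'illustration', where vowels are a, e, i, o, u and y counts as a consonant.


Consonants in 'illustration': l, l, s, t, r, t, n = 7 consonants.

7


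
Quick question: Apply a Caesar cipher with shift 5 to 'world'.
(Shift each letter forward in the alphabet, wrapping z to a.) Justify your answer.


Shift each letter by 5: w -> b, o -> t, r -> w, l -> q, d -> i. Result: 'btwqi'.

btwqi


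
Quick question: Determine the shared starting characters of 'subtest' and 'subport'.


Compare from the start: 3 characters match: 'sub'. Mismatch at position 4: 't' vs 'p'.

sub


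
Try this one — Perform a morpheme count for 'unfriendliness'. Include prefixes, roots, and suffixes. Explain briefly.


Decomposition: un- (prefix) + friend (root) + -ly (suffix) + -ness (suffix) = 4 morpheme(s)

4 morphemes


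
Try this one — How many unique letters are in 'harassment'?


Unique letters in 'harassment': {a, e, h, m, n, r, s, t} = 8 distinct letters.

8


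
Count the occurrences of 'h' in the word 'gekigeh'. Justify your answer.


Letter 'h' in 'gekigeh': found at position(s) 7 = 1 occurrence(s).

1


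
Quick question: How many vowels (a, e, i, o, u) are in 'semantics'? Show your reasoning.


Vowels in 'semantics': e, a, i = 3 vowels.

3


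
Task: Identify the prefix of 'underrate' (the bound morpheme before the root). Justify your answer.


The word 'underrate' = 'under' (prefix) + 'rate' (root). The prefix is 'under'.

under


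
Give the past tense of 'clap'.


Apply rule: Double final consonant and add -ed. 'clap' becomes 'clapped'.

clapped


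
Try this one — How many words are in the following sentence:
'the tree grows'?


Split into words: the | tree | grows = 3 words.

3


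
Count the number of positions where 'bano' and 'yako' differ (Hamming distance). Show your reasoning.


Alignment:
Position 1: 'b' vs 'y' = DIFFER
Position 2: 'a' vs 'a' = match
Position 3: 'n' vs 'k' = DIFFER
Position 4: 'o' vs 'o' = match
Total differences: 2

2


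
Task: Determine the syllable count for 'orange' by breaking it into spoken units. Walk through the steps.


Break 'orange' into syllables: or-ange -> or | ange = 2 syllables

2 syllables


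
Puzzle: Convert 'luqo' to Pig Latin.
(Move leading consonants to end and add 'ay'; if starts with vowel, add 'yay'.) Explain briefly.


'luqo': move consonant cluster 'l' to end and add 'ay': 'uqolay'.

uqolay


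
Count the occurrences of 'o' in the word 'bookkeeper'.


Letter 'o' in 'bookkeeper': found at position(s) 2, 3 = 2 occurrence(s).

2


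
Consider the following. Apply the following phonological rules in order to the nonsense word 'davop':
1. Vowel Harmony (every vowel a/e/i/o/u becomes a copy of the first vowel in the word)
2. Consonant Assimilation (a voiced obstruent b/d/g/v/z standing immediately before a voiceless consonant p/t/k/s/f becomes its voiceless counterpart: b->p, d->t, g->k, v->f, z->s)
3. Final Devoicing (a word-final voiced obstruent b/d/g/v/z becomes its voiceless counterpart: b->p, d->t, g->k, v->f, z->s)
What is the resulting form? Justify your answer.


Starting form: 'davop'
Rule 1: Vowel Harmony: all vowels become 'a' (matching first vowel). 'davop' -> 'davap'
Rule 2: Consonant Assimilation: no voiced obstruent (b/d/g/v/z) stands immediately before a voiceless consonant (p/t/k/s/f). No change.
Rule 3: Final Devoicing: final consonant 'p' is not one of the voiced obstruents b/d/g/v/z. No change.
Final form: 'davap'

davap


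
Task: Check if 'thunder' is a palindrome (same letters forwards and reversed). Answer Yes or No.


Forward: 'thunder'
Reversed: 'rednuht'
They differ.

No


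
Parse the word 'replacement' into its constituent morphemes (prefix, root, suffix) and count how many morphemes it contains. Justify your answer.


Step 1: Identify prefix: 're' (meaning: again)
Step 2: Identify root: 'place'
Step 3: Identify suffix(es): 'ment'
Decomposition: re- (prefix: again) + place (root) + -ment (suffix: action/result)
Total morphemes: 3

3 morphemes (re- (prefix: again) + place (root) + -ment (suffix: action/result))


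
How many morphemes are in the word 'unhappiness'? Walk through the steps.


Decomposition: un- (prefix) + happy (root) + -ness (suffix) = 3 morpheme(s)

3 morphemes


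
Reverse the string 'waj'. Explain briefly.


Reverse 'waj' character by character: 'jaw'.

jaw


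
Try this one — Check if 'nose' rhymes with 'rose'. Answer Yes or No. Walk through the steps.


Rime (stressed vowel + following sounds) of 'nose': -ose = /oʊz/
Rime of 'rose': -ose = /oʊz/
/oʊz/ and /oʊz/ are the same ending sound, so the words rhyme.

Yes


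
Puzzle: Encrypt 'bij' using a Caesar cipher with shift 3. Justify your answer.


Shift each letter by 3: b -> e, i -> l, j -> m. Result: 'elm'.

elm


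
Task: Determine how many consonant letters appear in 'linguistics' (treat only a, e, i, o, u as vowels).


Consonants in 'linguistics': l, n, g, s, t, c, s = 7 consonants.

7


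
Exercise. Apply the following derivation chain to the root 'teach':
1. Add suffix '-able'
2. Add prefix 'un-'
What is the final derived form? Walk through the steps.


Step 1: Add suffix '-able' to 'teach' = 'teachable'
Step 2: Add prefix 'un-' to 'teachable' = 'unteachable'

unteachable


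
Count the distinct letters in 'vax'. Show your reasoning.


Unique letters in 'vax': {a, v, x} = 3 distinct letters.

3


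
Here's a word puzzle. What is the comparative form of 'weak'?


Apply comparative formation (add -er): 'weak' -> 'weaker'.

weaker


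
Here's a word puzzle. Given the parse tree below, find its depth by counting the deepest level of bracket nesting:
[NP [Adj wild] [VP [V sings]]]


Count bracket nesting levels:
'[' at pos 0: depth = 1
'[' at pos 4: depth = 2
'[' at pos 15: depth = 2
'[' at pos 19: depth = 3
Maximum depth reached: 3

3


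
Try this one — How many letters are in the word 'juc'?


Spell out 'juc' and number each letter: j(1), u(2), c(3). Total: 3 letters.

3


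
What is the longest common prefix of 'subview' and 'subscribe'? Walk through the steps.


Compare from the start: 3 characters match: 'sub'. Mismatch at position 4: 'v' vs 's'.

sub


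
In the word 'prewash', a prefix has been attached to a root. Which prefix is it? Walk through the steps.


The word 'prewash' = 'pre' (prefix) + 'wash' (root). The prefix is 'pre'.

pre


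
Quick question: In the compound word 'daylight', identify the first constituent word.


Split 'daylight' into 'day' + 'light'. The first part is 'day'.

day


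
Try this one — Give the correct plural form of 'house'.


Apply rule: Add -s. 'house' becomes 'houses'.

houses


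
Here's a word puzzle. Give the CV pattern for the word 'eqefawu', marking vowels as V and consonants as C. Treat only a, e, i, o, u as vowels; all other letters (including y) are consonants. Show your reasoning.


Letter mapping: e = V, q = C, e = V, f = C, a = V, w = C, u = V.

VCVCVCV


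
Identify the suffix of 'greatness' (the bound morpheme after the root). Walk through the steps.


The word 'greatness' = 'great' (root) + '-ness' (suffix). The suffix is '-ness'.

ness


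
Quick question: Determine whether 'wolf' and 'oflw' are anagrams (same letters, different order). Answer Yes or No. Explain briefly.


Sorted letters of 'wolf': 'flow'
Sorted letters of 'oflw': 'flow'
They match.

Yes


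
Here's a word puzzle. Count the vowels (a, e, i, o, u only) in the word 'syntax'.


Vowels in 'syntax': a = 1 vowels.

1


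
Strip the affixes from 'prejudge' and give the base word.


Remove prefix 'pre' from 'prejudge' to get root 'judge'.

judge


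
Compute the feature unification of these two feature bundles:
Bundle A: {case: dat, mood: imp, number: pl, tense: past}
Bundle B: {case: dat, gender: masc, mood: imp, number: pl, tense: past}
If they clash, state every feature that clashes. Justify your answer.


Compare features:
case: A=dat vs B=dat -> unified: dat
gender: A=_ vs B=masc -> unified: masc
mood: A=imp vs B=imp -> unified: imp
number: A=pl vs B=pl -> unified: pl
tense: A=past vs B=past -> unified: past
No clashes found.

Unified: {case: dat, gender: masc, mood: imp, number: pl, tense: past}


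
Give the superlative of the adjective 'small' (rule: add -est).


Apply superlative formation (add -est): 'small' -> 'smallest'.

smallest


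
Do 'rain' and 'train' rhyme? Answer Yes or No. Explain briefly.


Rime (stressed vowel + following sounds) of 'rain': -ain = /eɪn/
Rime of 'train': -ain = /eɪn/
/eɪn/ and /eɪn/ are the same ending sound, so the words rhyme.

Yes


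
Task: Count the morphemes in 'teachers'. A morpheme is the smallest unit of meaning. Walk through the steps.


Decomposition: teach (root) + -er (suffix) + -s (plural) = 3 morpheme(s)

3 morphemes


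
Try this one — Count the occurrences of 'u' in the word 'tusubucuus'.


Letter 'u' in 'tusubucuus': found at position(s) 2, 4, 6, 8, 9 = 5 occurrence(s).

5


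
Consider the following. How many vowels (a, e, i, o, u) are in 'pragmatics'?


Vowels in 'pragmatics': a, a, i = 3 vowels.

3


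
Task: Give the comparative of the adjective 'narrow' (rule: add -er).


Apply comparative formation (add -er): 'narrow' -> 'narrower'.

narrower


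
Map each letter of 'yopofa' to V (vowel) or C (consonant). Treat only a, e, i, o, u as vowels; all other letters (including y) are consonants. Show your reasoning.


Letter mapping: y = C, o = V, p = C, o = V, f = C, a = V.

CVCVCV


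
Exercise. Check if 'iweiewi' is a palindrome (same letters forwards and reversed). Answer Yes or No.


Forward: 'iweiewi'
Reversed: 'iweiewi'
They are identical.

Yes


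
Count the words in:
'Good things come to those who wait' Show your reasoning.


Split into words: Good | things | come | to | those | who | wait = 7 words.

7


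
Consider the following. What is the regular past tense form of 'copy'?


Apply rule: Change -y to -ied. 'copy' becomes 'copied'.

copied


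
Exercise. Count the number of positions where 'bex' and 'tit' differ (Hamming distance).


Alignment:
Position 1: 'b' vs 't' = DIFFER
Position 2: 'e' vs 'i' = DIFFER
Position 3: 'x' vs 't' = DIFFER
Total differences: 3

3


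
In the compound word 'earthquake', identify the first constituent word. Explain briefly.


Split 'earthquake' into 'earth' + 'quake'. The first part is 'earth'.

earth


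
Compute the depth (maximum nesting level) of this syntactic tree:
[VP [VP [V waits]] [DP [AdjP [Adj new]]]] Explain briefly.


Count bracket nesting levels:
'[' at pos 0: depth = 1
'[' at pos 4: depth = 2
'[' at pos 8: depth = 3
'[' at pos 19: depth = 2
'[' at pos 23: depth = 3
'[' at pos 29: depth = 4
Maximum depth reached: 4

4


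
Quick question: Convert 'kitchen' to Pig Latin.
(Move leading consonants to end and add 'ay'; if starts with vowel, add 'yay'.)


'kitchen': move consonant cluster 'k' to end and add 'ay': 'itchenkay'.

itchenkay


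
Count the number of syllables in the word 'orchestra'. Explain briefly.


Break 'orchestra' into syllables: or-ches-tra -> or | ches | tra = 3 syllables

3 syllables


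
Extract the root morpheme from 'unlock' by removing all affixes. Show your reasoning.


Remove prefix 'un' from 'unlock' to get root 'lock'.

lock


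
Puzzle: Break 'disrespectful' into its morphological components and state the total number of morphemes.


Step 1: Identify prefix: 'dis' (meaning: not/apart)
Step 2: Identify root: 'respect'
Step 3: Identify suffix(es): 'ful'
Decomposition: dis- (prefix: not/apart) + respect (root) + -ful (suffix: full of)
Total morphemes: 3

3 morphemes (dis- (prefix: not/apart) + respect (root) + -ful (suffix: full of))


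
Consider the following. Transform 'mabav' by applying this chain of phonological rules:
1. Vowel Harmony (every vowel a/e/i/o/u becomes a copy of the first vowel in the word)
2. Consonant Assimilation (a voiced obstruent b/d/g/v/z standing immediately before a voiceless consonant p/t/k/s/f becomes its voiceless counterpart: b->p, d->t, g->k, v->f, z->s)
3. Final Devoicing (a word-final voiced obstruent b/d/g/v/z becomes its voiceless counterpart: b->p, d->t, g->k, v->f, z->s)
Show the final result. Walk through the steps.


Starting form: 'mabav'
Rule 1: Vowel Harmony: all vowels already match. No change.
Rule 2: Consonant Assimilation: no voiced obstruent (b/d/g/v/z) stands immediately before a voiceless consonant (p/t/k/s/f). No change.
Rule 3: Final Devoicing: word-final voiced obstruent 'v' becomes voiceless 'f'. 'mabav' -> 'mabaf'
Final form: 'mabaf'

mabaf
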